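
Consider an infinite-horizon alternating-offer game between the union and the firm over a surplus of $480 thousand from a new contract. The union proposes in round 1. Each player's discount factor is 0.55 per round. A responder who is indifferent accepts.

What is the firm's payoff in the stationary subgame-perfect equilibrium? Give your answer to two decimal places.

When the union proposes, the firm accepts any offer worth at least 0.55 times what the firm would get by proposing next round; and vice versa.
This gives x = 480 − 0.55y and y = 480 − 0.55x, where x and y are each side's share when it proposes.
Hence (1 − 0.55·0.55)x = 480(1 − 0.55), i.e. 0.6975·x = 216.
x ≈ 309.6774; the firm's share is 480 − x ≈ 170.3226.

170.32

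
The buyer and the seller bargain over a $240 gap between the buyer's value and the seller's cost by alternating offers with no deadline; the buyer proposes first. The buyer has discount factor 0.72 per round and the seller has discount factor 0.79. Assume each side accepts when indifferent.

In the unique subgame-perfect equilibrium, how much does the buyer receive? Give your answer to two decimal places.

Let x be the buyer's share when the buyer proposes and y be the seller's share when the seller proposes.
The seller accepts iff offered ≥ 0.79·y, so x = 240 − 0.79y. Symmetrically y = 240 − 0.72x.
Substituting: x = 240 − 0.79(240 − 0.72x), giving x(1 − 0.72·0.79) = 240(1 − 0.79).
So x = 240 × 0.21 / 0.4312 ≈ 116.8831, and the seller receives 240 − x ≈ 123.1169.

116.88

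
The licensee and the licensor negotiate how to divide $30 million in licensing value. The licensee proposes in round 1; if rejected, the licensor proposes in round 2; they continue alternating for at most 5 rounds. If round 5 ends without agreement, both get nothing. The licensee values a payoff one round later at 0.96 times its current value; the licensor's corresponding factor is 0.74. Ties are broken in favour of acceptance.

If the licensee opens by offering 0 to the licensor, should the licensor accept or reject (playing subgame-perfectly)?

Work out the licensor's continuation value if the offer is rejected.
Round 5 (the licensee proposes): the licensor will accept anything ≥ 0, so the licensee offers 0 and keeps 30.
Round 4 (the licensor proposes): the licensee can get 30 next round, worth 0.96 × 30 = 28.8 now; the licensor offers that and keeps 1.2.
Round 3 (the licensee proposes): the licensor can get 1.2 next round, worth 0.74 × 1.2 = 0.888 now, so the licensee offers 0.888, keeping 29.112.
Round 2 (the licensor proposes): the licensee can get 29.112 next round, worth 0.96 × 29.112 = 27.94752 now. The licensor offers 27.94752 and keeps 30 − 27.94752 = 2.05248.
So by rejecting in round 1, the licensor gets 2.05248 next round, worth 0.74 × 2.05248 = 1.5188352 now.
Offer 0 < 1.5188352, so the licensor rejects.

Reject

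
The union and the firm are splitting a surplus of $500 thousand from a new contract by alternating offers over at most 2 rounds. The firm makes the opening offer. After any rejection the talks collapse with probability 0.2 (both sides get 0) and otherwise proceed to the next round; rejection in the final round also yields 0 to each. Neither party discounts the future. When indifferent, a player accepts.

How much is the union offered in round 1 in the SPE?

400

By backward induction:
Round 2 (the union proposes): rejection yields 0 for the firm; the union offers 0 and keeps 500.
Round 1 (the firm proposes): rejecting gives the union an expected 0.8 × 500 = 400; the firm offers that and keeps 100.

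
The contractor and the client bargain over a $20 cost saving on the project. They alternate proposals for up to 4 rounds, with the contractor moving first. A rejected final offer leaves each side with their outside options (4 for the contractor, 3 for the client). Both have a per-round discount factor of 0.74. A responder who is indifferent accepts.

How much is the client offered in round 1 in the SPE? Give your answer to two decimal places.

Work backward from the last round.
Round 4 (the client proposes): the contractor gets 4 if talks fail, so the client offers 4 and keeps 16.
Round 3 (the contractor proposes): the client can get 16 next round, worth 0.74 × 16 = 11.84 now; the contractor offers that and keeps 8.16.
Round 2 (the client proposes): the contractor can get 8.16 next round, worth 0.74 × 8.16 = 6.0384 now, so the client offers 6.0384, keeping 13.9616.
Round 1 (the contractor proposes): the client can get 13.9616 next round, worth 0.74 × 13.9616 = 10.331584 now, so the contractor offers 10.331584, keeping 9.668416.

10.33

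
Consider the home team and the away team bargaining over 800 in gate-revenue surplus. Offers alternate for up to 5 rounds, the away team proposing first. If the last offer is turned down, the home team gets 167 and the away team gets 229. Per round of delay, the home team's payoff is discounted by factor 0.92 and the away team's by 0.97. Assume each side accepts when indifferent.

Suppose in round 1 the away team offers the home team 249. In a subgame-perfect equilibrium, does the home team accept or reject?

Accept

Work out the home team's continuation value if the offer is rejected.
Round 5 (the away team proposes): the home team gets 167 if talks fail, so the away team offers 167 and keeps 633.
Round 4 (the home team proposes): the away team can get 633 next round, worth 0.97 × 633 = 614.01 now; the home team offers that and keeps 185.99.
Round 3 (the away team proposes): the home team can get 185.99 next round, worth 0.92 × 185.99 = 171.1108 now. The away team offers 171.1108 and keeps 800 − 171.1108 = 628.8892.
Round 2 (the home team proposes): the away team can get 628.8892 next round, worth 0.97 × 628.8892 = 610.022524 now. The home team offers 610.022524 and keeps 800 − 610.022524 = 189.977476.
So by rejecting in round 1, the home team gets 189.977476 next round, worth 0.92 × 189.977476 = 174.77927792 now.
Offer 249 ≥ 174.77927792, so the home team accepts.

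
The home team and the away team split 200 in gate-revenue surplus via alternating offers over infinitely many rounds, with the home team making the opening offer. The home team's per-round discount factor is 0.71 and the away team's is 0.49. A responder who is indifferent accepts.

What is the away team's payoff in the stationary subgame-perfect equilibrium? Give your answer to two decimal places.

43.58

Let x be the home team's share when the home team proposes and y be the away team's share when the away team proposes.
The away team accepts iff offered ≥ 0.49·y, so x = 200 − 0.49y. Symmetrically y = 200 − 0.71x.
Substituting: x = 200 − 0.49(200 − 0.71x), giving x(1 − 0.71·0.49) = 200(1 − 0.49).
So x = 200 × 0.51 / 0.6521 ≈ 156.4177, and the away team receives 200 − x ≈ 43.5823.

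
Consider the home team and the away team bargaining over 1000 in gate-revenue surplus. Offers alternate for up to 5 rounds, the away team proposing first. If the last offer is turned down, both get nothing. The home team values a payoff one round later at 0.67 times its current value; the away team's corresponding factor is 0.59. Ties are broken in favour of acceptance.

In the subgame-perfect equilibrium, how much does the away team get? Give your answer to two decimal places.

Round 5 (the away team proposes): rejection yields 0 for the home team; the away team offers 0 and keeps 1000.
Round 4 (the home team proposes): the away team can get 1000 next round, worth 0.59 × 1000 = 590 now, so the home team offers 590, keeping 410.
Round 3 (the away team proposes): the home team can get 410 next round, worth 0.67 × 410 = 274.7 now, so the away team offers 274.7, keeping 725.3.
Round 2 (the home team proposes): the away team can get 725.3 next round, worth 0.59 × 725.3 = 427.927 now; the home team offers that and keeps 572.073.
Round 1 (the away team proposes): the home team can get 572.073 next round, worth 0.67 × 572.073 = 383.28891 now, so the away team offers 383.28891, keeping 616.71109.

616.71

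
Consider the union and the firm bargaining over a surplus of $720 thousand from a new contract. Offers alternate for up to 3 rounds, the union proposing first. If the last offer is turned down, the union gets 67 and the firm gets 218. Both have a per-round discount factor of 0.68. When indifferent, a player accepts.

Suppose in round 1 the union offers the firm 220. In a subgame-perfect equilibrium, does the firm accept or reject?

Round 3 (the union proposes): the firm gets 218 if talks fail, so the union offers 218 and keeps 502.
Round 2 (the firm proposes): the union can get 502 next round, worth 0.68 × 502 = 341.36 now; the firm offers that and keeps 378.64.
So by rejecting in round 1, the firm gets 378.64 next round, worth 0.68 × 378.64 = 257.4752 now.
Offer 220 < 257.4752, so the firm rejects.

Reject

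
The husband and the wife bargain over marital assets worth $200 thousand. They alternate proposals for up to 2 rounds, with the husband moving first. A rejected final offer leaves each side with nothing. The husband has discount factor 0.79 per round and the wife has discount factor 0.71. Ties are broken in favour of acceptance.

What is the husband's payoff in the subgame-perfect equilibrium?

Solve by backward induction from round 2.
Round 2 (the wife proposes): rejection yields 0 for the husband; the wife offers 0 and keeps 200.
Round 1 (the husband proposes): the wife can get 200 next round, worth 0.71 × 200 = 142 now. The husband offers 142 and keeps 200 − 142 = 58.

58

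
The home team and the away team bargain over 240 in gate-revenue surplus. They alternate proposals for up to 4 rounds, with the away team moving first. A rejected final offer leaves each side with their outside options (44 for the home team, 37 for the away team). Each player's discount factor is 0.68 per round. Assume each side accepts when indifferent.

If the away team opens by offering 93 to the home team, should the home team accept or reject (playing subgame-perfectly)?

Round 4 (the home team proposes): the away team gets 37 if talks fail, so the home team offers 37 and keeps 203.
Round 3 (the away team proposes): the home team can get 203 next round, worth 0.68 × 203 = 138.04 now. The away team offers 138.04 and keeps 240 − 138.04 = 101.96.
Round 2 (the home team proposes): the away team can get 101.96 next round, worth 0.68 × 101.96 = 69.3328 now. The home team offers 69.3328 and keeps 240 − 69.3328 = 170.6672.
So by rejecting in round 1, the home team gets 170.6672 next round, worth 0.68 × 170.6672 = 116.053696 now.
Offer 93 < 116.053696, so the home team rejects.

Reject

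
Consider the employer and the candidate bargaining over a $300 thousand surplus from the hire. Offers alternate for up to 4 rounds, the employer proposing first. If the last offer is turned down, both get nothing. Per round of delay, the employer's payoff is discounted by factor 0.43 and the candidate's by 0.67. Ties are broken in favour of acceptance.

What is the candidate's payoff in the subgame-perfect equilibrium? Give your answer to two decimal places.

172.48

Round 4 (the candidate proposes): rejection yields 0 for the employer; the candidate offers 0 and keeps 300.
Round 3 (the employer proposes): the candidate can get 300 next round, worth 0.67 × 300 = 201 now. The employer offers 201 and keeps 300 − 201 = 99.
Round 2 (the candidate proposes): the employer can get 99 next round, worth 0.43 × 99 = 42.57 now; the candidate offers that and keeps 257.43.
Round 1 (the employer proposes): the candidate can get 257.43 next round, worth 0.67 × 257.43 = 172.4781 now; the employer offers that and keeps 127.5219.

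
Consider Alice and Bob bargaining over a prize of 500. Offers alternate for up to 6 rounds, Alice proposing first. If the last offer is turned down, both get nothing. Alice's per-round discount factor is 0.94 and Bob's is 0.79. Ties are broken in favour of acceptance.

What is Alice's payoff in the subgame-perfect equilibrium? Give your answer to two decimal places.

Round 6 (Bob proposes): Alice will accept anything ≥ 0, so Bob offers 0 and keeps 500.
Round 5 (Alice proposes): Bob can get 500 next round, worth 0.79 × 500 = 395 now. Alice offers 395 and keeps 500 − 395 = 105.
Round 4 (Bob proposes): Alice can get 105 next round, worth 0.94 × 105 = 98.7 now; Bob offers that and keeps 401.3.
Round 3 (Alice proposes): Bob can get 401.3 next round, worth 0.79 × 401.3 = 317.027 now; Alice offers that and keeps 182.973.
Round 2 (Bob proposes): Alice can get 182.973 next round, worth 0.94 × 182.973 = 171.99462 now, so Bob offers 171.99462, keeping 328.00538.
Round 1 (Alice proposes): Bob can get 328.00538 next round, worth 0.79 × 328.00538 = 259.1242502 now. Alice offers 259.1242502 and keeps 500 − 259.1242502 = 240.8757498.

240.88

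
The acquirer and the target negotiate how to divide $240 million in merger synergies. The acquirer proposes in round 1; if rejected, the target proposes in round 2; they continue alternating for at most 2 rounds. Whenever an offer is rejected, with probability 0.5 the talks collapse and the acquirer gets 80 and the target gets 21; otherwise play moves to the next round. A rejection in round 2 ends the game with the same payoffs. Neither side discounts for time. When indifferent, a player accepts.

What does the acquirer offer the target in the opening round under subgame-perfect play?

90.5

By backward induction:
Round 2 (the target proposes): the acquirer gets 80 if talks fail, so the target offers 80 and keeps 160.
Round 1 (the acquirer proposes): rejecting gives the target an expected 0.5 × 160 + 0.5 × 21 = 90.5. The acquirer offers 90.5 and keeps 240 − 90.5 = 149.5.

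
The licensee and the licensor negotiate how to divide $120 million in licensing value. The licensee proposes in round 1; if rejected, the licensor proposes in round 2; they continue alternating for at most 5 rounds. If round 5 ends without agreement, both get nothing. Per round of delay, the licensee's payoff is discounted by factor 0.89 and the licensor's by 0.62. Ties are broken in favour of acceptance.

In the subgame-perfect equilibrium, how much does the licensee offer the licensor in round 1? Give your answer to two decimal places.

Solve by backward induction from round 5.
Round 5 (the licensee proposes): rejection yields 0 for the licensor; the licensee offers 0 and keeps 120.
Round 4 (the licensor proposes): the licensee can get 120 next round, worth 0.89 × 120 = 106.8 now. The licensor offers 106.8 and keeps 120 − 106.8 = 13.2.
Round 3 (the licensee proposes): the licensor can get 13.2 next round, worth 0.62 × 13.2 = 8.184 now. The licensee offers 8.184 and keeps 120 − 8.184 = 111.816.
Round 2 (the licensor proposes): the licensee can get 111.816 next round, worth 0.89 × 111.816 = 99.51624 now; the licensor offers that and keeps 20.48376.
Round 1 (the licensee proposes): the licensor can get 20.48376 next round, worth 0.62 × 20.48376 = 12.6999312 now; the licensee offers that and keeps 107.3000688.

12.70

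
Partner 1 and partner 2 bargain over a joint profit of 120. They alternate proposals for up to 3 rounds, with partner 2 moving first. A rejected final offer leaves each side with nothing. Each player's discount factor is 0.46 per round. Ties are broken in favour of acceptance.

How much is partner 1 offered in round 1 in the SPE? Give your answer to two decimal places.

By backward induction:
Round 3 (partner 2 proposes): rejection yields 0 for partner 1; partner 2 offers 0 and keeps 120.
Round 2 (partner 1 proposes): partner 2 can get 120 next round, worth 0.46 × 120 = 55.2 now, so partner 1 offers 55.2, keeping 64.8.
Round 1 (partner 2 proposes): partner 1 can get 64.8 next round, worth 0.46 × 64.8 = 29.808 now; partner 2 offers that and keeps 90.192.

29.81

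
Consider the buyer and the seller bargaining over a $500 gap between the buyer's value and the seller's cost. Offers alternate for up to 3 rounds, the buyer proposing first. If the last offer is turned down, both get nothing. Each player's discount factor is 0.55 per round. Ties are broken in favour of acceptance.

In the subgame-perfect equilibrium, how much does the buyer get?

376.25

Round 3 (the buyer proposes): rejection yields 0 for the seller; the buyer offers 0 and keeps 500.
Round 2 (the seller proposes): the buyer can get 500 next round, worth 0.55 × 500 = 275 now; the seller offers that and keeps 225.
Round 1 (the buyer proposes): the seller can get 225 next round, worth 0.55 × 225 = 123.75 now, so the buyer offers 123.75, keeping 376.25.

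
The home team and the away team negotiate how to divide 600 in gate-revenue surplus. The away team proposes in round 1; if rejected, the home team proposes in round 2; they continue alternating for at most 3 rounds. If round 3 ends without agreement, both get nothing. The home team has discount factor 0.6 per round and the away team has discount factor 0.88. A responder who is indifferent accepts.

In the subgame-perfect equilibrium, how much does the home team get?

43.2

Round 3 (the away team proposes): the home team will accept anything ≥ 0, so the away team offers 0 and keeps 600.
Round 2 (the home team proposes): the away team can get 600 next round, worth 0.88 × 600 = 528 now; the home team offers that and keeps 72.
Round 1 (the away team proposes): the home team can get 72 next round, worth 0.6 × 72 = 43.2 now, so the away team offers 43.2, keeping 556.8.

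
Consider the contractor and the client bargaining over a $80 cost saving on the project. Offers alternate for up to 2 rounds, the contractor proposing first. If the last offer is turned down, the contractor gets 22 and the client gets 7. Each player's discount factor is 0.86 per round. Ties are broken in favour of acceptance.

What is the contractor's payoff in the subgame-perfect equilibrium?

30.12

Round 2 (the client proposes): the contractor gets 22 if talks fail, so the client offers 22 and keeps 58.
Round 1 (the contractor proposes): the client can get 58 next round, worth 0.86 × 58 = 49.88 now; the contractor offers that and keeps 30.12.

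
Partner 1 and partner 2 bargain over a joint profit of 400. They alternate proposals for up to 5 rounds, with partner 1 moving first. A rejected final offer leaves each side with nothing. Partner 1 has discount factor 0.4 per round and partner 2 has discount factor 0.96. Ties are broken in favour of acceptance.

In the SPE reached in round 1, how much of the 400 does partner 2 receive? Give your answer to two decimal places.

318.87

Round 5 (partner 1 proposes): partner 2 will accept anything ≥ 0, so partner 1 offers 0 and keeps 400.
Round 4 (partner 2 proposes): partner 1 can get 400 next round, worth 0.4 × 400 = 160 now, so partner 2 offers 160, keeping 240.
Round 3 (partner 1 proposes): partner 2 can get 240 next round, worth 0.96 × 240 = 230.4 now; partner 1 offers that and keeps 169.6.
Round 2 (partner 2 proposes): partner 1 can get 169.6 next round, worth 0.4 × 169.6 = 67.84 now. Partner 2 offers 67.84 and keeps 400 − 67.84 = 332.16.
Round 1 (partner 1 proposes): partner 2 can get 332.16 next round, worth 0.96 × 332.16 = 318.8736 now; partner 1 offers that and keeps 81.1264.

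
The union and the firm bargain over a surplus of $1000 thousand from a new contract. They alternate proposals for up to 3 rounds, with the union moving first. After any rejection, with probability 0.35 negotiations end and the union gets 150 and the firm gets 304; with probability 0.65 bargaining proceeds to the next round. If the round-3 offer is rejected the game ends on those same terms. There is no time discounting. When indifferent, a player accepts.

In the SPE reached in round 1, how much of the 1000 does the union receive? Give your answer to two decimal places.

By backward induction:
Round 3 (the union proposes): the firm gets 304 if talks fail, so the union offers 304 and keeps 696.
Round 2 (the firm proposes): rejecting gives the union an expected 0.65 × 696 + 0.35 × 150 = 504.9, so the firm offers 504.9, keeping 495.1.
Round 1 (the union proposes): rejecting gives the firm an expected 0.65 × 495.1 + 0.35 × 304 = 428.215, so the union offers 428.215, keeping 571.785.

571.79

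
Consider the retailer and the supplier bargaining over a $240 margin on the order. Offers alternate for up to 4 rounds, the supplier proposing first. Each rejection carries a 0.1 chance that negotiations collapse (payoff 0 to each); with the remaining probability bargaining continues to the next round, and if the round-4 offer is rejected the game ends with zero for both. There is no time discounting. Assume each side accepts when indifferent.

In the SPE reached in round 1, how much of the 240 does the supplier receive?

43.44

Round 4 (the retailer proposes): rejection yields 0 for the supplier; the retailer offers 0 and keeps 240.
Round 3 (the supplier proposes): rejecting gives the retailer an expected 0.9 × 240 = 216. The supplier offers 216 and keeps 240 − 216 = 24.
Round 2 (the retailer proposes): rejecting gives the supplier an expected 0.9 × 24 = 21.6; the retailer offers that and keeps 218.4.
Round 1 (the supplier proposes): rejecting gives the retailer an expected 0.9 × 218.4 = 196.56; the supplier offers that and keeps 43.44.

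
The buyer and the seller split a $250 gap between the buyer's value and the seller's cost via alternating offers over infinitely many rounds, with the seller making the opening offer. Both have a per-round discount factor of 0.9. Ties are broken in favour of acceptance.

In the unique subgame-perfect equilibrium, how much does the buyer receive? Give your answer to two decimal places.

When the seller proposes, the buyer accepts any offer worth at least 0.9 times what the buyer would get by proposing next round; and vice versa.
This gives x = 250 − 0.9y and y = 250 − 0.9x, where x and y are each side's share when it proposes.
Hence (1 − 0.9·0.9)x = 250(1 − 0.9), i.e. 0.19·x = 25.
x ≈ 131.5789; the buyer's share is 250 − x ≈ 118.4211.

118.42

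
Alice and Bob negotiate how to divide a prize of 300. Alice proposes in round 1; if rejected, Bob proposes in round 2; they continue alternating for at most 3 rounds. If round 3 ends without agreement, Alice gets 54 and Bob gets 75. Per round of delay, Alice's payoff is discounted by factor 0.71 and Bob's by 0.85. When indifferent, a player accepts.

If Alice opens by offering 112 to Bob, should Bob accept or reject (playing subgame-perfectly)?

Round 3 (Alice proposes): Bob gets 75 if talks fail, so Alice offers 75 and keeps 225.
Round 2 (Bob proposes): Alice can get 225 next round, worth 0.71 × 225 = 159.75 now; Bob offers that and keeps 140.25.
So by rejecting in round 1, Bob gets 140.25 next round, worth 0.85 × 140.25 = 119.2125 now.
Offer 112 < 119.2125, so Bob rejects.

Reject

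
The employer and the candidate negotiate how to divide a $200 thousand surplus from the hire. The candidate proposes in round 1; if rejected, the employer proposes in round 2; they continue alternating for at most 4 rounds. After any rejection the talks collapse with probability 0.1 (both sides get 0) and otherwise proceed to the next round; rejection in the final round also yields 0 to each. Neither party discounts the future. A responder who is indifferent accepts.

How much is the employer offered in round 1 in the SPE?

By backward induction:
Round 4 (the employer proposes): the candidate will accept anything ≥ 0, so the employer offers 0 and keeps 200.
Round 3 (the candidate proposes): rejecting gives the employer an expected 0.9 × 200 = 180; the candidate offers that and keeps 20.
Round 2 (the employer proposes): rejecting gives the candidate an expected 0.9 × 20 = 18; the employer offers that and keeps 182.
Round 1 (the candidate proposes): rejecting gives the employer an expected 0.9 × 182 = 163.8. The candidate offers 163.8 and keeps 200 − 163.8 = 36.2.

163.8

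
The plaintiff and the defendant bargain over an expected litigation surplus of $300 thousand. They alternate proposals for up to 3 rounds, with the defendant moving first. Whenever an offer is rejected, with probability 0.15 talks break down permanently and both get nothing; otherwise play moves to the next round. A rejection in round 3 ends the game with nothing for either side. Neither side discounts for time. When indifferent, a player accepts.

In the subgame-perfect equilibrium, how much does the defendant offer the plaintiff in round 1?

By backward induction:
Round 3 (the defendant proposes): the plaintiff will accept anything ≥ 0, so the defendant offers 0 and keeps 300.
Round 2 (the plaintiff proposes): rejecting gives the defendant an expected 0.85 × 300 = 255; the plaintiff offers that and keeps 45.
Round 1 (the defendant proposes): rejecting gives the plaintiff an expected 0.85 × 45 = 38.25. The defendant offers 38.25 and keeps 300 − 38.25 = 261.75.

38.25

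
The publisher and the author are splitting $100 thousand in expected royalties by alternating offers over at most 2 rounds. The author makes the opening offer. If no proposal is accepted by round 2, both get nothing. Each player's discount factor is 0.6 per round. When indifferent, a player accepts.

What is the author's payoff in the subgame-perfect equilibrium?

40

Round 2 (the publisher proposes): the author will accept anything ≥ 0, so the publisher offers 0 and keeps 100.
Round 1 (the author proposes): the publisher can get 100 next round, worth 0.6 × 100 = 60 now. The author offers 60 and keeps 100 − 60 = 40.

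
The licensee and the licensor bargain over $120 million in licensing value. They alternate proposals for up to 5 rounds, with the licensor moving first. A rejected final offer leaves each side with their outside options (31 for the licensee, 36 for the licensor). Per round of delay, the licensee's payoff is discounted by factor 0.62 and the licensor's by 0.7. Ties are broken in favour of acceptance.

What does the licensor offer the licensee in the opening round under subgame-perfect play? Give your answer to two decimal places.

By backward induction:
Round 5 (the licensor proposes): the licensee gets 31 if talks fail, so the licensor offers 31 and keeps 89.
Round 4 (the licensee proposes): the licensor can get 89 next round, worth 0.7 × 89 = 62.3 now; the licensee offers that and keeps 57.7.
Round 3 (the licensor proposes): the licensee can get 57.7 next round, worth 0.62 × 57.7 = 35.774 now, so the licensor offers 35.774, keeping 84.226.
Round 2 (the licensee proposes): the licensor can get 84.226 next round, worth 0.7 × 84.226 = 58.9582 now. The licensee offers 58.9582 and keeps 120 − 58.9582 = 61.0418.
Round 1 (the licensor proposes): the licensee can get 61.0418 next round, worth 0.62 × 61.0418 = 37.845916 now; the licensor offers that and keeps 82.154084.

37.85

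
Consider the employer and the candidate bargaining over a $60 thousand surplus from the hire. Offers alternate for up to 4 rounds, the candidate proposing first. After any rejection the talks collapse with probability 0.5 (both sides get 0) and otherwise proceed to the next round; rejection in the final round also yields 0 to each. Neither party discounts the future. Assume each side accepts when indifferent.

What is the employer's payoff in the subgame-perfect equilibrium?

22.5

Round 4 (the employer proposes): the candidate will accept anything ≥ 0, so the employer offers 0 and keeps 60.
Round 3 (the candidate proposes): rejecting gives the employer an expected 0.5 × 60 = 30, so the candidate offers 30, keeping 30.
Round 2 (the employer proposes): rejecting gives the candidate an expected 0.5 × 30 = 15, so the employer offers 15, keeping 45.
Round 1 (the candidate proposes): rejecting gives the employer an expected 0.5 × 45 = 22.5. The candidate offers 22.5 and keeps 60 − 22.5 = 37.5.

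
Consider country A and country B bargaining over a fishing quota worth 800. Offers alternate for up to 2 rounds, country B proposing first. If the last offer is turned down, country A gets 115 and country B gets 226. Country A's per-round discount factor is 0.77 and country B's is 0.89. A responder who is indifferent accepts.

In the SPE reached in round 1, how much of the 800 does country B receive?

358.02

By backward induction:
Round 2 (country A proposes): country B gets 226 if talks fail, so country A offers 226 and keeps 574.
Round 1 (country B proposes): country A can get 574 next round, worth 0.77 × 574 = 441.98 now. Country B offers 441.98 and keeps 800 − 441.98 = 358.02.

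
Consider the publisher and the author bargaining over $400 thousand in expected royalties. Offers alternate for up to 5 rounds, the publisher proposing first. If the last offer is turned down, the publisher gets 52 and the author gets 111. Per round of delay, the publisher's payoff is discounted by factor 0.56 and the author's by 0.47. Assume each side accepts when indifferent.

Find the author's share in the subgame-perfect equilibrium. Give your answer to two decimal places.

Round 5 (the publisher proposes): the author gets 111 if talks fail, so the publisher offers 111 and keeps 289.
Round 4 (the author proposes): the publisher can get 289 next round, worth 0.56 × 289 = 161.84 now, so the author offers 161.84, keeping 238.16.
Round 3 (the publisher proposes): the author can get 238.16 next round, worth 0.47 × 238.16 = 111.9352 now. The publisher offers 111.9352 and keeps 400 − 111.9352 = 288.0648.
Round 2 (the author proposes): the publisher can get 288.0648 next round, worth 0.56 × 288.0648 = 161.316288 now; the author offers that and keeps 238.683712.
Round 1 (the publisher proposes): the author can get 238.683712 next round, worth 0.47 × 238.683712 = 112.18134464 now, so the publisher offers 112.18134464, keeping 287.81865536.

112.18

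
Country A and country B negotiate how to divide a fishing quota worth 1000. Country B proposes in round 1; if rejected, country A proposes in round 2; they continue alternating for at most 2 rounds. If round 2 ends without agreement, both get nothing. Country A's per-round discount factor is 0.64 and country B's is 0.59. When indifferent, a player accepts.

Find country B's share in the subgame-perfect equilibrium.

360

Solve by backward induction from round 2.
Round 2 (country A proposes): rejection yields 0 for country B; country A offers 0 and keeps 1000.
Round 1 (country B proposes): country A can get 1000 next round, worth 0.64 × 1000 = 640 now. Country B offers 640 and keeps 1000 − 640 = 360.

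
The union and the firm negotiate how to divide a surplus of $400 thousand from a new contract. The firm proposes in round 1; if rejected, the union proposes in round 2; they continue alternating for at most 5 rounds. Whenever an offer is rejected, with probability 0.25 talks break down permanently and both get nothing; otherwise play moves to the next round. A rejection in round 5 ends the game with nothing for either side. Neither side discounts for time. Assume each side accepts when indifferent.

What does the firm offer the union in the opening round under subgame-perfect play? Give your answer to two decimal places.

Round 5 (the firm proposes): rejection yields 0 for the union; the firm offers 0 and keeps 400.
Round 4 (the union proposes): rejecting gives the firm an expected 0.75 × 400 = 300, so the union offers 300, keeping 100.
Round 3 (the firm proposes): rejecting gives the union an expected 0.75 × 100 = 75, so the firm offers 75, keeping 325.
Round 2 (the union proposes): rejecting gives the firm an expected 0.75 × 325 = 243.75, so the union offers 243.75, keeping 156.25.
Round 1 (the firm proposes): rejecting gives the union an expected 0.75 × 156.25 = 117.1875; the firm offers that and keeps 282.8125.

117.19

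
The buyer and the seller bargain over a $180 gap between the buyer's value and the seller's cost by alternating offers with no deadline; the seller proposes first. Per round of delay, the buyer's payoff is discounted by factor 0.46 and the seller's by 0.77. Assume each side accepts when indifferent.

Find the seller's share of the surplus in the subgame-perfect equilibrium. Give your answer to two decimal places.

150.51

Let x be the seller's share when the seller proposes and y be the buyer's share when the buyer proposes.
The buyer accepts iff offered ≥ 0.46·y, so x = 180 − 0.46y. Symmetrically y = 180 − 0.77x.
Substituting: x = 180 − 0.46(180 − 0.77x), giving x(1 − 0.77·0.46) = 180(1 − 0.46).
So x = 180 × 0.54 / 0.6458 ≈ 150.5110, and the buyer receives 180 − x ≈ 29.4890.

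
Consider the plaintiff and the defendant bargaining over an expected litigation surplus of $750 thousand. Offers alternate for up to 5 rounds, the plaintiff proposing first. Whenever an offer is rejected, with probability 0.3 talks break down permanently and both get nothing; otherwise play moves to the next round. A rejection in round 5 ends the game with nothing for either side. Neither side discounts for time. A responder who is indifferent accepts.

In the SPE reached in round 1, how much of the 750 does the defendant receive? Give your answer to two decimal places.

By backward induction:
Round 5 (the plaintiff proposes): rejection yields 0 for the defendant; the plaintiff offers 0 and keeps 750.
Round 4 (the defendant proposes): rejecting gives the plaintiff an expected 0.7 × 750 = 525. The defendant offers 525 and keeps 750 − 525 = 225.
Round 3 (the plaintiff proposes): rejecting gives the defendant an expected 0.7 × 225 = 157.5. The plaintiff offers 157.5 and keeps 750 − 157.5 = 592.5.
Round 2 (the defendant proposes): rejecting gives the plaintiff an expected 0.7 × 592.5 = 414.75; the defendant offers that and keeps 335.25.
Round 1 (the plaintiff proposes): rejecting gives the defendant an expected 0.7 × 335.25 = 234.675; the plaintiff offers that and keeps 515.325.

234.68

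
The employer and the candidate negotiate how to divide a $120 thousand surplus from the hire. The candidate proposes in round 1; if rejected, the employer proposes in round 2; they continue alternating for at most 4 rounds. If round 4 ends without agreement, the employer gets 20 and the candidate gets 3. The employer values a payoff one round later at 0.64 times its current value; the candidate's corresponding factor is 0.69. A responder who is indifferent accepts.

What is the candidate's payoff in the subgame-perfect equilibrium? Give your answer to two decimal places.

63.12

Round 4 (the employer proposes): the candidate gets 3 if talks fail, so the employer offers 3 and keeps 117.
Round 3 (the candidate proposes): the employer can get 117 next round, worth 0.64 × 117 = 74.88 now. The candidate offers 74.88 and keeps 120 − 74.88 = 45.12.
Round 2 (the employer proposes): the candidate can get 45.12 next round, worth 0.69 × 45.12 = 31.1328 now; the employer offers that and keeps 88.8672.
Round 1 (the candidate proposes): the employer can get 88.8672 next round, worth 0.64 × 88.8672 = 56.875008 now. The candidate offers 56.875008 and keeps 120 − 56.875008 = 63.124992.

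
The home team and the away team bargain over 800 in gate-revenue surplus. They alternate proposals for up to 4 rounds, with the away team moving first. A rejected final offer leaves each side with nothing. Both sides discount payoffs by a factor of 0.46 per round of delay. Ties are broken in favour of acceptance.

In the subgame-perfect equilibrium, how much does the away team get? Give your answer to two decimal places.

By backward induction:
Round 4 (the home team proposes): rejection yields 0 for the away team; the home team offers 0 and keeps 800.
Round 3 (the away team proposes): the home team can get 800 next round, worth 0.46 × 800 = 368 now; the away team offers that and keeps 432.
Round 2 (the home team proposes): the away team can get 432 next round, worth 0.46 × 432 = 198.72 now. The home team offers 198.72 and keeps 800 − 198.72 = 601.28.
Round 1 (the away team proposes): the home team can get 601.28 next round, worth 0.46 × 601.28 = 276.5888 now, so the away team offers 276.5888, keeping 523.4112.

523.41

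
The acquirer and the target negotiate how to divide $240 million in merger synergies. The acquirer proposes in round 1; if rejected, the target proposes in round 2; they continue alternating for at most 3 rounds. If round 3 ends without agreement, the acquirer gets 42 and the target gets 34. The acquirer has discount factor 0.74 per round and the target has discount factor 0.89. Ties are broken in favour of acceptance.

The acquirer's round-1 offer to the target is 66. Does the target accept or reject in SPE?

Round 3 (the acquirer proposes): the target gets 34 if talks fail, so the acquirer offers 34 and keeps 206.
Round 2 (the target proposes): the acquirer can get 206 next round, worth 0.74 × 206 = 152.44 now; the target offers that and keeps 87.56.
So by rejecting in round 1, the target gets 87.56 next round, worth 0.89 × 87.56 = 77.9284 now.
Offer 66 < 77.9284, so the target rejects.

Reject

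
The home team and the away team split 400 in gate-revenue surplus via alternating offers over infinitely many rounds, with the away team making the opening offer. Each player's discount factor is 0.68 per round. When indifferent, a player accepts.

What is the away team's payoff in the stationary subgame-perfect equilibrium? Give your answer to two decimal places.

When the away team proposes, the home team accepts any offer worth at least 0.68 times what the home team would get by proposing next round; and vice versa.
This gives x = 400 − 0.68y and y = 400 − 0.68x, where x and y are each side's share when it proposes.
Hence (1 − 0.68·0.68)x = 400(1 − 0.68), i.e. 0.5376·x = 128.
x ≈ 238.0952; the home team's share is 400 − x ≈ 161.9048.

238.10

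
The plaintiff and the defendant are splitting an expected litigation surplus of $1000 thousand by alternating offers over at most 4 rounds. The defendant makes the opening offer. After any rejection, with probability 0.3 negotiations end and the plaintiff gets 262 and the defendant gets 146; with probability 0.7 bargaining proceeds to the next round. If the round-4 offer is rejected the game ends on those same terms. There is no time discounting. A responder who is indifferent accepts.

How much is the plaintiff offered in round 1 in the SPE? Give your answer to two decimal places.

Round 4 (the plaintiff proposes): the defendant gets 146 if talks fail, so the plaintiff offers 146 and keeps 854.
Round 3 (the defendant proposes): rejecting gives the plaintiff an expected 0.7 × 854 + 0.3 × 262 = 676.4. The defendant offers 676.4 and keeps 1000 − 676.4 = 323.6.
Round 2 (the plaintiff proposes): rejecting gives the defendant an expected 0.7 × 323.6 + 0.3 × 146 = 270.32. The plaintiff offers 270.32 and keeps 1000 − 270.32 = 729.68.
Round 1 (the defendant proposes): rejecting gives the plaintiff an expected 0.7 × 729.68 + 0.3 × 262 = 589.376, so the defendant offers 589.376, keeping 410.624.

589.38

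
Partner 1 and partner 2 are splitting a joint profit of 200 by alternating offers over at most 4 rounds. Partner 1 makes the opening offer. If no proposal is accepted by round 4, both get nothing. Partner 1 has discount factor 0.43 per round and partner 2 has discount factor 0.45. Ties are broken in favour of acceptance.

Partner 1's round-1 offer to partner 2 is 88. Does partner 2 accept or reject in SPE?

Round 4 (partner 2 proposes): rejection yields 0 for partner 1; partner 2 offers 0 and keeps 200.
Round 3 (partner 1 proposes): partner 2 can get 200 next round, worth 0.45 × 200 = 90 now; partner 1 offers that and keeps 110.
Round 2 (partner 2 proposes): partner 1 can get 110 next round, worth 0.43 × 110 = 47.3 now, so partner 2 offers 47.3, keeping 152.7.
So by rejecting in round 1, partner 2 gets 152.7 next round, worth 0.45 × 152.7 = 68.715 now.
Offer 88 ≥ 68.715, so partner 2 accepts.

Accept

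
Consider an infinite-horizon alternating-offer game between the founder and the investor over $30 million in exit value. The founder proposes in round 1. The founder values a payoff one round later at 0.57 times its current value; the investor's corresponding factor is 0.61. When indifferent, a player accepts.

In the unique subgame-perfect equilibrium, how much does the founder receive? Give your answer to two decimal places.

17.94

In a stationary SPE each proposer offers the other exactly their discounted continuation value.
If the founder keeps x when proposing and the investor keeps y when proposing, then x = 30 − 0.61y and y = 30 − 0.57x.
Solving: x = 30(1 − 0.61) / (1 − 0.57·0.61) = 11.7 / 0.6523 ≈ 17.9365.
The investor gets 30 − 17.9365 ≈ 12.0635.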